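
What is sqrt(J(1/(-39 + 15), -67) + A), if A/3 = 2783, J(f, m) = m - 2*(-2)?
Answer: sqrt(8286) ≈ 91.027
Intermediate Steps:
J(f, m) = 4 + m (J(f, m) = m + 4 = 4 + m)
A = 8349 (A = 3*2783 = 8349)
sqrt(J(1/(-39 + 15), -67) + A) = sqrt((4 - 67) + 8349) = sqrt(-63 + 8349) = sqrt(8286)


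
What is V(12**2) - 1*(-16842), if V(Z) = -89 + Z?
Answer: 16897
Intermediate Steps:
V(12**2) - 1*(-16842) = (-89 + 12**2) - 1*(-16842) = (-89 + 144) + 16842 = 55 + 16842 = 16897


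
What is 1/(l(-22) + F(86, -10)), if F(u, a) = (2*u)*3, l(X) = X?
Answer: 1/494 ≈ 0.0020243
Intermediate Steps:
F(u, a) = 6*u
1/(l(-22) + F(86, -10)) = 1/(-22 + 6*86) = 1/(-22 + 516) = 1/494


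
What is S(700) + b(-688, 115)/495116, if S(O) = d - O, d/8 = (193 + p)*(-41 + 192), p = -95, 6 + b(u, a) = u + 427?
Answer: 58267231077/495116 ≈ 1.1768e+5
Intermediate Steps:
b(u, a) = 421 + u (b(u, a) = -6 + (u + 427) = -6 + (427 + u) = 421 + u)
d = 118384 (d = 8*((193 - 95)*(-41 + 192)) = 8*(98*151) = 8*14798 = 118384)
S(O) = 118384 - O
S(700) + b(-688, 115)/495116 = (118384 - 1*700) + (421 - 688)/495116 = (118384 - 700) - 267*1/495116 = 117684 - 267/495116 = 58267231077/495116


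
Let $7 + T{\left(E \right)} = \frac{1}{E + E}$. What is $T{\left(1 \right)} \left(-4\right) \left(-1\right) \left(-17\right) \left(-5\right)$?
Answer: $-2210$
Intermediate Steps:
$T{\left(E \right)} = -7 + \frac{1}{2 E}$ ($T{\left(E \right)} = -7 + \frac{1}{E + E} = -7 + \frac{1}{2 E}$)
$T{\left(1 \right)} \left(-4\right) \left(-1\right) \left(-17\right) \left(-5\right) = \left(-7 + \frac{1}{2 \cdot 1}\right) \left(-4\right) \left(-1\right) \left(-17\right) \left(-5\right) = \left(-7 + \frac{1}{2} \cdot 1\right) \left(-4\right) \left(-1\right) \left(-17\right) \left(-5\right) = \left(-7 + \frac{1}{2}\right) \left(-4\right) \left(-1\right) \left(-17\right) \left(-5\right) = \left(- \frac{13}{2}\right) \left(-4\right) \left(-1\right) \left(-17\right) \left(-5\right) = 26 \left(-1\right) \left(-17\right) \left(-5\right) = \left(-26\right) \left(-17\right) \left(-5\right) = 442 \left(-5\right) = -2210$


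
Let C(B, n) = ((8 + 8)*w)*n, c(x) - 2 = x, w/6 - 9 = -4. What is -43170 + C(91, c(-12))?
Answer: -47970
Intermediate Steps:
w = 30 (w = 54 + 6*(-4) = 54 - 24 = 30)
c(x) = 2 + x
C(B, n) = 480*n (C(B, n) = ((8 + 8)*30)*n = (16*30)*n = 480*n)
-43170 + C(91, c(-12)) = -43170 + 480*(2 - 12) = -43170 + 480*(-10) = -43170 - 4800 = -47970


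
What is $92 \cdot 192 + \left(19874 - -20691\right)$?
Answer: $58229$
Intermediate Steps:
$92 \cdot 192 + \left(19874 - -20691\right) = 17664 + \left(19874 + 20691\right) = 17664 + 40565 = 58229$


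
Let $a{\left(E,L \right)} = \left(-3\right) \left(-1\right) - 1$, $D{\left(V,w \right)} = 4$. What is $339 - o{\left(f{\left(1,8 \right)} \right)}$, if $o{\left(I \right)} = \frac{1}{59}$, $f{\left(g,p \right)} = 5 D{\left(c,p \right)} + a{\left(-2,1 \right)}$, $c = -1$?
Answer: $\frac{20000}{59} \approx 338.98$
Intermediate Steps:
$a{\left(E,L \right)} = 2$ ($a{\left(E,L \right)} = 3 - 1 = 2$)
$f{\left(g,p \right)} = 22$ ($f{\left(g,p \right)} = 5 \cdot 4 + 2 = 20 + 2 = 22$)
$o{\left(I \right)} = \frac{1}{59}$
$339 - o{\left(f{\left(1,8 \right)} \right)} = 339 - \frac{1}{59} = \frac{20000}{59}$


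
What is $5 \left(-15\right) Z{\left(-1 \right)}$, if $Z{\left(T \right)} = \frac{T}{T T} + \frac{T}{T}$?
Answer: $0$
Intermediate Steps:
$Z{\left(T \right)} = 1 + \frac{1}{T}$ ($Z{\left(T \right)} = \frac{T}{T^{2}} + 1 = \frac{1}{T} + 1 = 1 + \frac{1}{T}$)
$5 \left(-15\right) Z{\left(-1 \right)} = 5 \left(-15\right) \frac{1 - 1}{-1} = - 75 \left(\left(-1\right) 0\right) = \left(-75\right) 0 = 0$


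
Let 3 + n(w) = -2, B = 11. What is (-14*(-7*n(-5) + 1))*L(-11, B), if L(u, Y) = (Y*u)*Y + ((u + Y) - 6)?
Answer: 673848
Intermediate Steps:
n(w) = -5 (n(w) = -3 - 2 = -5)
L(u, Y) = -6 + Y + u + u*Y**2 (L(u, Y) = u*Y**2 + ((Y + u) - 6) = u*Y**2 + (-6 + Y + u) = -6 + Y + u + u*Y**2)
(-14*(-7*n(-5) + 1))*L(-11, B) = (-14*(-7*(-5) + 1))*(-6 + 11 - 11 - 11*11**2) = (-14*(35 + 1))*(-6 + 11 - 11 - 11*121) = (-14*36)*(-6 + 11 - 11 - 1331) = -504*(-1337) = 673848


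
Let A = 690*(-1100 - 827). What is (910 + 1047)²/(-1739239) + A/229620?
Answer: -106398475965/13312135306 ≈ -7.9926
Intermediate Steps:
A = -1329630 (A = 690*(-1927) = -1329630)
(910 + 1047)²/(-1739239) + A/229620 = (910 + 1047)²/(-1739239) - 1329630/229620 = 1957²*(-1/1739239) - 1329630*1/229620 = 3829849*(-1/1739239) - 44321/7654 = -3829849/1739239 - 44321/7654 = -106398475965/13312135306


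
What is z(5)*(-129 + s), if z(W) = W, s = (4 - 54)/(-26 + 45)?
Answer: -12505/19 ≈ -658.16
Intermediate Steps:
s = -50/19 ≈ -2.6316
z(5)*(-129 + s) = 5*(-129 - 50/19) = 5*(-2501/19) = -12505/19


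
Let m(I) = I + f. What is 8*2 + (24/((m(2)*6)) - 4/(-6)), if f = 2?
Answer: 53/3 ≈ 17.667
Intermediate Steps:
m(I) = 2 + I (m(I) = I + 2 = 2 + I)
8*2 + (24/((m(2)*6)) - 4/(-6)) = 8*2 + (24/(((2 + 2)*6)) - 4/(-6)) = 16 + (24/((4*6)) - 4*(-⅙)) = 16 + (24/24 + ⅔) = 16 + (24*(1/24) + ⅔) = 16 + (1 + ⅔) = 16 + 5/3 = 53/3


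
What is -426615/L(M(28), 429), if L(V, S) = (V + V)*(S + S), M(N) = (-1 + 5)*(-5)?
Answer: 28441/2288 ≈ 12.431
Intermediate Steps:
M(N) = -20 (M(N) = 4*(-5) = -20)
L(V, S) = 4*S*V (L(V, S) = (2*V)*(2*S) = 4*S*V)
-426615/L(M(28), 429) = -426615/(4*429*(-20)) = -426615/(-34320) = -426615*(-1/34320) = 28441/2288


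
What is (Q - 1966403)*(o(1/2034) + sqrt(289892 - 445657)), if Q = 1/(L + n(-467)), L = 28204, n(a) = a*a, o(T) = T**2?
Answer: -80718549013/169825427118 - 484311294078*I*sqrt(155765)/246293 ≈ -0.4753 - 7.7608e+8*I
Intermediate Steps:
n(a) = a**2
Q = 1/246293 (Q = 1/(28204 + (-467)**2) = 1/(28204 + 218089) = 1/246293 ≈ 4.0602e-6)
(Q - 1966403)*(o(1/2034) + sqrt(289892 - 445657)) = (1/246293 - 1966403)*((1/2034)**2 + sqrt(289892 - 445657)) = -484311294078*((1/2034)**2 + sqrt(-155765))/246293 = -484311294078*(1/4137156 + I*sqrt(155765))/246293 = -80718549013/169825427118 - 484311294078*I*sqrt(155765)/246293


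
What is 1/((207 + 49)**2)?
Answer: 1/65536 ≈ 1.5259e-5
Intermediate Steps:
1/((207 + 49)**2) = 1/(256**2) = 1/65536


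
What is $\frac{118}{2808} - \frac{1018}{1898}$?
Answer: $- \frac{50665}{102492} \approx -0.49433$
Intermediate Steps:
$\frac{118}{2808} - \frac{1018}{1898} = 118 \cdot \frac{1}{2808} - \frac{509}{949} = \frac{59}{1404} - \frac{509}{949} = - \frac{50665}{102492}$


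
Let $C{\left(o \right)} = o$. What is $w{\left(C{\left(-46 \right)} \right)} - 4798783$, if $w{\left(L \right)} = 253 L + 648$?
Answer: $-4809773$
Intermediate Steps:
$w{\left(L \right)} = 648 + 253 L$
$w{\left(C{\left(-46 \right)} \right)} - 4798783 = \left(648 + 253 \left(-46\right)\right) - 4798783 = \left(648 - 11638\right) - 4798783 = -10990 - 4798783 = -4809773$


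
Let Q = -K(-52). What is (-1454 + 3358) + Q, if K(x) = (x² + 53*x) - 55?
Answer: 2011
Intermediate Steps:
K(x) = -55 + x² + 53*x
Q = 107 (Q = -(-55 + (-52)² + 53*(-52)) = -(-55 + 2704 - 2756) = -1*(-107) = 107)
(-1454 + 3358) + Q = (-1454 + 3358) + 107 = 1904 + 107 = 2011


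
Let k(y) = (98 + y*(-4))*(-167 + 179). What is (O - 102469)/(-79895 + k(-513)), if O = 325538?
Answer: -223069/54095 ≈ -4.1236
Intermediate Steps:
k(y) = 1176 - 48*y (k(y) = (98 - 4*y)*12 = 1176 - 48*y)
(O - 102469)/(-79895 + k(-513)) = (325538 - 102469)/(-79895 + (1176 - 48*(-513))) = 223069/(-79895 + (1176 + 24624)) = 223069/(-79895 + 25800) = 223069/(-54095) = 223069*(-1/54095) = -223069/54095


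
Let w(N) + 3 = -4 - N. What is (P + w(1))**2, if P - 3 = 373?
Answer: 135424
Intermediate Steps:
P = 376 (P = 3 + 373 = 376)
w(N) = -7 - N (w(N) = -3 + (-4 - N) = -7 - N)
(P + w(1))**2 = (376 + (-7 - 1*1))**2 = (376 + (-7 - 1))**2 = (376 - 8)**2 = 368**2 = 135424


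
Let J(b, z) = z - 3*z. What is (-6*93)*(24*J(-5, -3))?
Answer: -80352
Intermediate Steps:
J(b, z) = -2*z
(-6*93)*(24*J(-5, -3)) = (-6*93)*(24*(-2*(-3))) = -13392*6 = -558*144 = -80352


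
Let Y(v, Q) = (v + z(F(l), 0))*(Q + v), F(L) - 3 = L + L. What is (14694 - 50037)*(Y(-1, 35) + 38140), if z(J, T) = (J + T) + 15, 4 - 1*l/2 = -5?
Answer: -1411670106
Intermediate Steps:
l = 18 (l = 8 - 2*(-5) = 8 + 10 = 18)
F(L) = 3 + 2*L (F(L) = 3 + (L + L) = 3 + 2*L)
z(J, T) = 15 + J + T
Y(v, Q) = (54 + v)*(Q + v) (Y(v, Q) = (v + (15 + (3 + 2*18) + 0))*(Q + v) = (v + (15 + (3 + 36) + 0))*(Q + v) = (v + (15 + 39 + 0))*(Q + v) = (v + 54)*(Q + v) = (54 + v)*(Q + v))
(14694 - 50037)*(Y(-1, 35) + 38140) = (14694 - 50037)*(((-1)² + 54*35 + 54*(-1) + 35*(-1)) + 38140) = -35343*((1 + 1890 - 54 - 35) + 38140) = -35343*(1802 + 38140) = -35343*39942 = -1411670106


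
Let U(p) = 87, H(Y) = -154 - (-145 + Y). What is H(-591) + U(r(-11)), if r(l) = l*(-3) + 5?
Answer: 669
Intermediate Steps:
r(l) = 5 - 3*l (r(l) = -3*l + 5 = 5 - 3*l)
H(Y) = -9 - Y (H(Y) = -154 + (145 - Y) = -9 - Y)
H(-591) + U(r(-11)) = (-9 - 1*(-591)) + 87 = (-9 + 591) + 87 = 582 + 87 = 669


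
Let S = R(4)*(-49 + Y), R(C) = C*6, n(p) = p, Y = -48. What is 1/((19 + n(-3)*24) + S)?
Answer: -1/2381 ≈ -0.00041999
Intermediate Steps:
R(C) = 6*C
S = -2328 (S = (6*4)*(-49 - 48) = 24*(-97) = -2328)
1/((19 + n(-3)*24) + S) = 1/((19 - 3*24) - 2328) = 1/((19 - 72) - 2328) = 1/(-53 - 2328) = 1/(-2381) = -1/2381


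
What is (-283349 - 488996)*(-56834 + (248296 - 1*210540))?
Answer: 14734797910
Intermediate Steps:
(-283349 - 488996)*(-56834 + (248296 - 1*210540)) = -772345*(-56834 + (248296 - 210540)) = -772345*(-56834 + 37756) = -772345*(-19078) = 14734797910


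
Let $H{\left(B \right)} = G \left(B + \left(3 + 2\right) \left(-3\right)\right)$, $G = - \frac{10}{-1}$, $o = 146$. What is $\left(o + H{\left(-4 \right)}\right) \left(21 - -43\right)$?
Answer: $-2816$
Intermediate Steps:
$G = 10$ ($G = \left(-10\right) \left(-1\right) = 10$)
$H{\left(B \right)} = -150 + 10 B$ ($H{\left(B \right)} = 10 \left(B + \left(3 + 2\right) \left(-3\right)\right) = 10 \left(B + 5 \left(-3\right)\right) = 10 \left(B - 15\right) = 10 \left(-15 + B\right) = -150 + 10 B$)
$\left(o + H{\left(-4 \right)}\right) \left(21 - -43\right) = \left(146 + \left(-150 + 10 \left(-4\right)\right)\right) \left(21 - -43\right) = \left(146 - 190\right) \left(21 + 43\right) = \left(146 - 190\right) 64 = \left(-44\right) 64 = -2816$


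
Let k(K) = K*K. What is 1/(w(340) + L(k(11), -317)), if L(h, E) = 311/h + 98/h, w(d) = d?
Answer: 121/41549 ≈ 0.0029122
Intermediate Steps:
k(K) = K²
L(h, E) = 409/h
1/(w(340) + L(k(11), -317)) = 1/(340 + 409/(11²)) = 1/(340 + 409/121) = 1/(41549/121) = 121/41549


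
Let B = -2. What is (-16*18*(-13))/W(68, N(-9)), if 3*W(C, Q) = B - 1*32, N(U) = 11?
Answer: -5616/17 ≈ -330.35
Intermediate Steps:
W(C, Q) = -34/3 (W(C, Q) = (-2 - 1*32)/3 = (-2 - 32)/3 = (⅓)*(-34) = -34/3)
(-16*18*(-13))/W(68, N(-9)) = (-16*18*(-13))/(-34/3) = -288*(-13)*(-3/34) = 3744*(-3/34) = -5616/17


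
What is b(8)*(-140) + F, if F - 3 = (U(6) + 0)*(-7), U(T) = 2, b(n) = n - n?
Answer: -11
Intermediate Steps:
b(n) = 0
F = -11 (F = 3 + (2 + 0)*(-7) = 3 + 2*(-7) = 3 - 14 = -11)
b(8)*(-140) + F = 0*(-140) - 11 = 0 - 11 = -11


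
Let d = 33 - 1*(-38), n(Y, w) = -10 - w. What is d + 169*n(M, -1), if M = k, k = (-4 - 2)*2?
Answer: -1450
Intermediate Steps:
k = -12 (k = -6*2 = -12)
M = -12
d = 71 (d = 33 + 38 = 71)
d + 169*n(M, -1) = 71 + 169*(-10 - 1*(-1)) = 71 + 169*(-10 + 1) = 71 + 169*(-9) = 71 - 1521 = -1450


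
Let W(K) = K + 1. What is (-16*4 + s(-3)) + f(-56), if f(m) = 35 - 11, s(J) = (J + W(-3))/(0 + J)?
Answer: -115/3 ≈ -38.333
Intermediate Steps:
W(K) = 1 + K
s(J) = (-2 + J)/J (s(J) = (J + (1 - 3))/(0 + J) = (J - 2)/J = (-2 + J)/J)
f(m) = 24
(-16*4 + s(-3)) + f(-56) = (-16*4 + (-2 - 3)/(-3)) + 24 = (-64 - 1/3*(-5)) + 24 = (-64 + 5/3) + 24 = -187/3 + 24 = -115/3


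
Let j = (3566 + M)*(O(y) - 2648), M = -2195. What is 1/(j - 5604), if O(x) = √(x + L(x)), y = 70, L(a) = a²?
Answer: -606002/2201873574729 - 457*√4970/4403747149458 ≈ -2.8254e-7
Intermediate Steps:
O(x) = √(x + x²)
j = -3630408 + 1371*√4970 (j = (3566 - 2195)*(√(70*(1 + 70)) - 2648) = 1371*(√(70*71) - 2648) = 1371*(√4970 - 2648) = 1371*(-2648 + √4970) = -3630408 + 1371*√4970 ≈ -3.5338e+6)
1/(j - 5604) = 1/((-3630408 + 1371*√4970) - 5604) = 1/(-3636012 + 1371*√4970)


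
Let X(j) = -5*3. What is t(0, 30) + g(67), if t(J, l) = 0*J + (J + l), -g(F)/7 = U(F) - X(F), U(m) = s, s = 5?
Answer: -110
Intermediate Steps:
X(j) = -15
U(m) = 5
g(F) = -140 (g(F) = -7*(5 - 1*(-15)) = -7*(5 + 15) = -7*20 = -140)
t(J, l) = J + l (t(J, l) = 0 + (J + l) = J + l)
t(0, 30) + g(67) = (0 + 30) - 140 = 30 - 140 = -110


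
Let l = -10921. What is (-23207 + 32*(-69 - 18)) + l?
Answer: -36912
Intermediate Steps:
(-23207 + 32*(-69 - 18)) + l = (-23207 + 32*(-69 - 18)) - 10921 = (-23207 + 32*(-87)) - 10921 = (-23207 - 2784) - 10921 = -25991 - 10921 = -36912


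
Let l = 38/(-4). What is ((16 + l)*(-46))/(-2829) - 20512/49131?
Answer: -628091/2014371 ≈ -0.31180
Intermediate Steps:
l = -19/2 (l = 38*(-1/4) = -19/2 ≈ -9.5000)
((16 + l)*(-46))/(-2829) - 20512/49131 = ((16 - 19/2)*(-46))/(-2829) - 20512/49131 = ((13/2)*(-46))*(-1/2829) - 20512*1/49131 = -299*(-1/2829) - 20512/49131 = 13/123 - 20512/49131 = -628091/2014371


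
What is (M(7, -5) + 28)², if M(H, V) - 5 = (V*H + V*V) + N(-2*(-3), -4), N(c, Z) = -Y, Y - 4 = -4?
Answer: 529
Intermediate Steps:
Y = 0 (Y = 4 - 4 = 0)
N(c, Z) = 0 (N(c, Z) = -1*0 = 0)
M(H, V) = 5 + V² + H*V (M(H, V) = 5 + ((V*H + V*V) + 0) = 5 + ((H*V + V²) + 0) = 5 + ((V² + H*V) + 0) = 5 + (V² + H*V) = 5 + V² + H*V)
(M(7, -5) + 28)² = ((5 + (-5)² + 7*(-5)) + 28)² = ((5 + 25 - 35) + 28)² = (-5 + 28)² = 23² = 529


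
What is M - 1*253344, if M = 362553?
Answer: 109209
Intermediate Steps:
M - 1*253344 = 362553 - 1*253344 = 362553 - 253344 = 109209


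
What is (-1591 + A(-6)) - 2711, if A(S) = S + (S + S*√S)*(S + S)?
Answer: -4236 + 72*I*√6 ≈ -4236.0 + 176.36*I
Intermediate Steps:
A(S) = S + 2*S*(S + S^(3/2)) (A(S) = S + (S + S^(3/2))*(2*S) = S + 2*S*(S + S^(3/2)))
(-1591 + A(-6)) - 2711 = (-1591 + (-6 + 2*(-6)² + 2*(-6)^(5/2))) - 2711 = (-1591 + (-6 + 2*36 + 2*(36*I*√6))) - 2711 = (-1591 + (-6 + 72 + 72*I*√6)) - 2711 = (-1591 + (66 + 72*I*√6)) - 2711 = (-1525 + 72*I*√6) - 2711 = -4236 + 72*I*√6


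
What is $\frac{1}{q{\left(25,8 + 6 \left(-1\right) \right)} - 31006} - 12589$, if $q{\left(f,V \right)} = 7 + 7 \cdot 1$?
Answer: $- \frac{390158289}{30992} \approx -12589.0$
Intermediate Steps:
$q{\left(f,V \right)} = 14$ ($q{\left(f,V \right)} = 7 + 7 = 14$)
$\frac{1}{q{\left(25,8 + 6 \left(-1\right) \right)} - 31006} - 12589 = \frac{1}{14 - 31006} - 12589 = \frac{1}{-30992} - 12589 = - \frac{1}{30992} - 12589 = - \frac{390158289}{30992}$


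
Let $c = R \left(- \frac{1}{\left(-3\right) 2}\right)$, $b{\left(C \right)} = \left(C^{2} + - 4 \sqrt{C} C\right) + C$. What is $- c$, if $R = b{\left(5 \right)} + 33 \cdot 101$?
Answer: $- \frac{1121}{2} + \frac{10 \sqrt{5}}{3} \approx -553.05$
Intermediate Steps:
$b{\left(C \right)} = C + C^{2} - 4 C^{\frac{3}{2}}$ ($b{\left(C \right)} = \left(C^{2} - 4 C^{\frac{3}{2}}\right) + C = C + C^{2} - 4 C^{\frac{3}{2}}$)
$R = 3363 - 20 \sqrt{5}$ ($R = \left(5 + 5^{2} - 4 \cdot 5^{\frac{3}{2}}\right) + 33 \cdot 101 = \left(5 + 25 - 4 \cdot 5 \sqrt{5}\right) + 3333 = \left(5 + 25 - 20 \sqrt{5}\right) + 3333 = \left(30 - 20 \sqrt{5}\right) + 3333 = 3363 - 20 \sqrt{5} \approx 3318.3$)
$c = \frac{1121}{2} - \frac{10 \sqrt{5}}{3}$ ($c = \left(3363 - 20 \sqrt{5}\right) \left(- \frac{1}{\left(-3\right) 2}\right) = \left(3363 - 20 \sqrt{5}\right) \left(- \frac{1}{-6}\right) = \left(3363 - 20 \sqrt{5}\right) \left(\left(-1\right) \left(- \frac{1}{6}\right)\right) = \left(3363 - 20 \sqrt{5}\right) \frac{1}{6} = \frac{1121}{2} - \frac{10 \sqrt{5}}{3} \approx 553.05$)
$- c = - (\frac{1121}{2} - \frac{10 \sqrt{5}}{3}) = - \frac{1121}{2} + \frac{10 \sqrt{5}}{3}$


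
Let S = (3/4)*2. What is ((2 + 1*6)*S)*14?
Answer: 168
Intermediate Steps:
S = 3/2 (S = (3*(¼))*2 = (¾)*2 = 3/2 ≈ 1.5000)
((2 + 1*6)*S)*14 = ((2 + 1*6)*(3/2))*14 = ((2 + 6)*(3/2))*14 = (8*(3/2))*14 = 12*14 = 168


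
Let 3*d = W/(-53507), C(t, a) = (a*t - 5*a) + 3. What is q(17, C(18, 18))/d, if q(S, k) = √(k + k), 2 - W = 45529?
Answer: 160521*√474/45527 ≈ 76.763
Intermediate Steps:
W = -45527 (W = 2 - 1*45529 = 2 - 45529 = -45527)
C(t, a) = 3 - 5*a + a*t (C(t, a) = (-5*a + a*t) + 3 = 3 - 5*a + a*t)
q(S, k) = √2*√k (q(S, k) = √(2*k) = √2*√k)
d = 45527/160521 (d = (-45527/(-53507))/3 = (-45527*(-1/53507))/3 = (⅓)*(45527/53507) = 45527/160521 ≈ 0.28362)
q(17, C(18, 18))/d = (√2*√(3 - 5*18 + 18*18))/(45527/160521) = (√2*√(3 - 90 + 324))*(160521/45527) = (√2*√237)*(160521/45527) = √474*(160521/45527) = 160521*√474/45527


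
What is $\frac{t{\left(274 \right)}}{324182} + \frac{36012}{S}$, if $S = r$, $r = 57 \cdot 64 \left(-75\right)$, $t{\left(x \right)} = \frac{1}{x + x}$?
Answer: $- \frac{66641604617}{506307447600} \approx -0.13162$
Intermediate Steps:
$t{\left(x \right)} = \frac{1}{2 x}$
$r = -273600$ ($r = 3648 \left(-75\right) = -273600$)
$S = -273600$
$\frac{t{\left(274 \right)}}{324182} + \frac{36012}{S} = \frac{\frac{1}{2} \cdot \frac{1}{274}}{324182} + \frac{36012}{-273600} = \frac{1}{2} \cdot \frac{1}{274} \cdot \frac{1}{324182} + 36012 \left(- \frac{1}{273600}\right) = \frac{1}{548} \cdot \frac{1}{324182} - \frac{3001}{22800} = \frac{1}{177651736} - \frac{3001}{22800} = - \frac{66641604617}{506307447600}$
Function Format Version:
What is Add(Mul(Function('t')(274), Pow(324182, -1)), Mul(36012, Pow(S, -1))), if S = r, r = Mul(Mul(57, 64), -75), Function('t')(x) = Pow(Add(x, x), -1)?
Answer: Rational(-66641604617, 506307447600) ≈ -0.13162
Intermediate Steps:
Function('t')(x) = Mul(Rational(1, 2), Pow(x, -1)) (Function('t')(x) = Pow(Mul(2, x), -1) = Mul(Rational(1, 2), Pow(x, -1)))
r = -273600 (r = Mul(3648, -75) = -273600)
S = -273600
Add(Mul(Function('t')(274), Pow(324182, -1)), Mul(36012, Pow(S, -1))) = Add(Mul(Mul(Rational(1, 2), Pow(274, -1)), Pow(324182, -1)), Mul(36012, Pow(-273600, -1))) = Add(Mul(Mul(Rational(1, 2), Rational(1, 274)), Rational(1, 324182)), Mul(36012, Rational(-1, 273600))) = Add(Mul(Rational(1, 548), Rational(1, 324182)), Rational(-3001, 22800)) = Add(Rational(1, 177651736), Rational(-3001, 22800)) = Rational(-66641604617, 506307447600)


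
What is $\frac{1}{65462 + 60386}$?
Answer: $\frac{1}{125848} \approx 7.9461 \cdot 10^{-6}$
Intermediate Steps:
$\frac{1}{65462 + 60386} = \frac{1}{125848}$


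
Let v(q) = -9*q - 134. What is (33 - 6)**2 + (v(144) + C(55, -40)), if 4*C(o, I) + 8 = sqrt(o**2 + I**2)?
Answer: -703 + 5*sqrt(185)/4 ≈ -686.00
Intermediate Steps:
v(q) = -134 - 9*q
C(o, I) = -2 + sqrt(I**2 + o**2)/4 (C(o, I) = -2 + sqrt(o**2 + I**2)/4 = -2 + sqrt(I**2 + o**2)/4)
(33 - 6)**2 + (v(144) + C(55, -40)) = (33 - 6)**2 + ((-134 - 9*144) + (-2 + sqrt((-40)**2 + 55**2)/4)) = 27**2 + ((-134 - 1296) + (-2 + sqrt(1600 + 3025)/4)) = 729 + (-1430 + (-2 + sqrt(4625)/4)) = 729 + (-1430 + (-2 + (5*sqrt(185))/4)) = 729 + (-1430 + (-2 + 5*sqrt(185)/4)) = 729 + (-1432 + 5*sqrt(185)/4) = -703 + 5*sqrt(185)/4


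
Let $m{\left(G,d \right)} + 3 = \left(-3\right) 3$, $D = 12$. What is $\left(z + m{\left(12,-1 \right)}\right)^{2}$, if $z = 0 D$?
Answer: $144$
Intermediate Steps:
$m{\left(G,d \right)} = -12$ ($m{\left(G,d \right)} = -3 - 9 = -12$)
$z = 0$ ($z = 0 \cdot 12 = 0$)
$\left(z + m{\left(12,-1 \right)}\right)^{2} = \left(0 - 12\right)^{2} = \left(-12\right)^{2} = 144$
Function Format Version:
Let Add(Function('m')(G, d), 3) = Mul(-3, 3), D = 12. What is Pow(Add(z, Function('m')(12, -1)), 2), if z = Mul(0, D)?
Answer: 144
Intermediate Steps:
Function('m')(G, d) = -12 (Function('m')(G, d) = Add(-3, Mul(-3, 3)) = Add(-3, -9) = -12)
z = 0 (z = Mul(0, 12) = 0)
Pow(Add(z, Function('m')(12, -1)), 2) = Pow(Add(0, -12), 2) = Pow(-12, 2) = 144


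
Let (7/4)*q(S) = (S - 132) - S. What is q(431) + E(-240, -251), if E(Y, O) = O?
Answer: -2285/7 ≈ -326.43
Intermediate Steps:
q(S) = -528/7 (q(S) = 4*((S - 132) - S)/7 = 4*((-132 + S) - S)/7 = (4/7)*(-132) = -528/7)
q(431) + E(-240, -251) = -528/7 - 251 = -2285/7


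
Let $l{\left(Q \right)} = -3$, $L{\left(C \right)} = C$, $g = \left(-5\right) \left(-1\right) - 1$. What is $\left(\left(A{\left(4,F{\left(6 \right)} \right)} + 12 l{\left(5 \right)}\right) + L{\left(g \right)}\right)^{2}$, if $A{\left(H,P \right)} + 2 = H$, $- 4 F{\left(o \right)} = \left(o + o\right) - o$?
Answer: $900$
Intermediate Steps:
$g = 4$ ($g = 5 - 1 = 4$)
$F{\left(o \right)} = - \frac{o}{4}$ ($F{\left(o \right)} = - \frac{\left(o + o\right) - o}{4} = - \frac{2 o - o}{4} = - \frac{o}{4}$)
$A{\left(H,P \right)} = -2 + H$
$\left(\left(A{\left(4,F{\left(6 \right)} \right)} + 12 l{\left(5 \right)}\right) + L{\left(g \right)}\right)^{2} = \left(\left(\left(-2 + 4\right) + 12 \left(-3\right)\right) + 4\right)^{2} = \left(\left(2 - 36\right) + 4\right)^{2} = \left(-34 + 4\right)^{2} = \left(-30\right)^{2} = 900$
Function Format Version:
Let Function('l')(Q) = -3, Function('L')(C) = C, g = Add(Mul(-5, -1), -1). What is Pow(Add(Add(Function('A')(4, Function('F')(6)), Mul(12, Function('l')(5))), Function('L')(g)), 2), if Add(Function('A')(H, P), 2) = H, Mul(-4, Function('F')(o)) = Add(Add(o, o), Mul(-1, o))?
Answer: 900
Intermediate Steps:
g = 4 (g = Add(5, -1) = 4)
Function('F')(o) = Mul(Rational(-1, 4), o) (Function('F')(o) = Mul(Rational(-1, 4), Add(Add(o, o), Mul(-1, o))) = Mul(Rational(-1, 4), Add(Mul(2, o), Mul(-1, o))) = Mul(Rational(-1, 4), o))
Function('A')(H, P) = Add(-2, H)
Pow(Add(Add(Function('A')(4, Function('F')(6)), Mul(12, Function('l')(5))), Function('L')(g)), 2) = Pow(Add(Add(Add(-2, 4), Mul(12, -3)), 4), 2) = Pow(Add(Add(2, -36), 4), 2) = Pow(Add(-34, 4), 2) = Pow(-30, 2) = 900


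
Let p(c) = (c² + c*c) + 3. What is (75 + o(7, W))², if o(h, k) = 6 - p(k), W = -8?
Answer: 2500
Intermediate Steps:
p(c) = 3 + 2*c² (p(c) = (c² + c²) + 3 = 2*c² + 3 = 3 + 2*c²)
o(h, k) = 3 - 2*k² (o(h, k) = 6 - (3 + 2*k²) = 6 + (-3 - 2*k²) = 3 - 2*k²)
(75 + o(7, W))² = (75 + (3 - 2*(-8)²))² = (75 + (3 - 2*64))² = (75 + (3 - 128))² = (75 - 125)² = (-50)² = 2500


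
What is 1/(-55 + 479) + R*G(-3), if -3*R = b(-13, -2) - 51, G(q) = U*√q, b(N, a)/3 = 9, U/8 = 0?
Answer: 1/424 ≈ 0.0023585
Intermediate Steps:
U = 0 (U = 8*0 = 0)
b(N, a) = 27 (b(N, a) = 3*9 = 27)
G(q) = 0 (G(q) = 0*√q = 0)
R = 8 (R = -(27 - 51)/3 = -⅓*(-24) = 8)
1/(-55 + 479) + R*G(-3) = 1/(-55 + 479) + 8*0 = 1/424 + 0 = 1/424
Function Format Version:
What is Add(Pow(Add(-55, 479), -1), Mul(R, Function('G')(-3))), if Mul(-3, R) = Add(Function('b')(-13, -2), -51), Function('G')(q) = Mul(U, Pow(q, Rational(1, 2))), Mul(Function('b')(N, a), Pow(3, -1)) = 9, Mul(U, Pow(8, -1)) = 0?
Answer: Rational(1, 424) ≈ 0.0023585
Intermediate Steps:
U = 0 (U = Mul(8, 0) = 0)
Function('b')(N, a) = 27 (Function('b')(N, a) = Mul(3, 9) = 27)
Function('G')(q) = 0 (Function('G')(q) = Mul(0, Pow(q, Rational(1, 2))) = 0)
R = 8 (R = Mul(Rational(-1, 3), Add(27, -51)) = Mul(Rational(-1, 3), -24) = 8)
Add(Pow(Add(-55, 479), -1), Mul(R, Function('G')(-3))) = Add(Pow(Add(-55, 479), -1), Mul(8, 0)) = Add(Pow(424, -1), 0) = Add(Rational(1, 424), 0) = Rational(1, 424)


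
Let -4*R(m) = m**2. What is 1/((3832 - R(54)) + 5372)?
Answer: 1/9933 ≈ 0.00010067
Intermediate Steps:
R(m) = -m**2/4
1/((3832 - R(54)) + 5372) = 1/((3832 - (-1)*54**2/4) + 5372) = 1/((3832 - (-1)*2916/4) + 5372) = 1/((3832 - 1*(-729)) + 5372) = 1/((3832 + 729) + 5372) = 1/(4561 + 5372) = 1/9933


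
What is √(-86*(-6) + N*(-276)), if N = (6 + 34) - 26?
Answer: 6*I*√93 ≈ 57.862*I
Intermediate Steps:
N = 14 (N = 40 - 26 = 14)
√(-86*(-6) + N*(-276)) = √(-86*(-6) + 14*(-276)) = √(516 - 3864) = √(-3348) = 6*I*√93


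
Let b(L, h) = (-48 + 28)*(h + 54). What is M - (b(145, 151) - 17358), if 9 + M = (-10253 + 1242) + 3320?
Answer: 15758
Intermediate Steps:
b(L, h) = -1080 - 20*h (b(L, h) = -20*(54 + h) = -1080 - 20*h)
M = -5700 (M = -9 + ((-10253 + 1242) + 3320) = -9 + (-9011 + 3320) = -9 - 5691 = -5700)
M - (b(145, 151) - 17358) = -5700 - ((-1080 - 20*151) - 17358) = -5700 - ((-1080 - 3020) - 17358) = -5700 - (-4100 - 17358) = -5700 - 1*(-21458) = -5700 + 21458 = 15758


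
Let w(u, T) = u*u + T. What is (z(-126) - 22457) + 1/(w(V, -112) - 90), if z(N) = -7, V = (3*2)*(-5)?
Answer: -15679871/698 ≈ -22464.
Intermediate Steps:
V = -30 (V = 6*(-5) = -30)
w(u, T) = T + u**2 (w(u, T) = u**2 + T = T + u**2)
(z(-126) - 22457) + 1/(w(V, -112) - 90) = (-7 - 22457) + 1/((-112 + (-30)**2) - 90) = -22464 + 1/((-112 + 900) - 90) = -22464 + 1/(788 - 90) = -22464 + 1/698 = -15679871/698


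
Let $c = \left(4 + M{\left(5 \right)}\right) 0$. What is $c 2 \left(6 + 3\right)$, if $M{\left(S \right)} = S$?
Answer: $0$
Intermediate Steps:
$c = 0$ ($c = \left(4 + 5\right) 0 = 9 \cdot 0 = 0$)
$c 2 \left(6 + 3\right) = 0 \cdot 2 \left(6 + 3\right) = 0 \cdot 2 \cdot 9 = 0 \cdot 18 = 0$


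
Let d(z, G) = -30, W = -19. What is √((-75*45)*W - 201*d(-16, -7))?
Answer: 3*√7795 ≈ 264.87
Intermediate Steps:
√((-75*45)*W - 201*d(-16, -7)) = √(-75*45*(-19) - 201*(-30)) = √(-3375*(-19) + 6030) = √(64125 + 6030) = √70155 = 3*√7795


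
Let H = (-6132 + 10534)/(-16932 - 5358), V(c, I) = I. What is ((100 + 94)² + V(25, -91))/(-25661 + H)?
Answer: -418439025/285994046 ≈ -1.4631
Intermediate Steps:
H = -2201/11145 (H = 4402/(-22290) = 4402*(-1/22290) = -2201/11145 ≈ -0.19749)
((100 + 94)² + V(25, -91))/(-25661 + H) = ((100 + 94)² - 91)/(-25661 - 2201/11145) = (194² - 91)/(-285994046/11145) = (37636 - 91)*(-11145/285994046) = 37545*(-11145/285994046) = -418439025/285994046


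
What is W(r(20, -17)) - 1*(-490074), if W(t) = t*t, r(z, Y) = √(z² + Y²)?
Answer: 490763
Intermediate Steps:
r(z, Y) = √(Y² + z²)
W(t) = t²
W(r(20, -17)) - 1*(-490074) = (√((-17)² + 20²))² - 1*(-490074) = (√(289 + 400))² + 490074 = (√689)² + 490074 = 689 + 490074 = 490763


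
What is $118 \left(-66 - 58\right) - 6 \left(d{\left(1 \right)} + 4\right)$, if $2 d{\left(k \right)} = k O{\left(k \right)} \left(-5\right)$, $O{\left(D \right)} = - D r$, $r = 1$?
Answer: $-14671$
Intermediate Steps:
$O{\left(D \right)} = - D$ ($O{\left(D \right)} = - D 1 = - D$)
$d{\left(k \right)} = \frac{5 k^{2}}{2}$ ($d{\left(k \right)} = \frac{k \left(- k\right) \left(-5\right)}{2} = \frac{- k^{2} \left(-5\right)}{2} = \frac{5 k^{2}}{2}$)
$118 \left(-66 - 58\right) - 6 \left(d{\left(1 \right)} + 4\right) = 118 \left(-66 - 58\right) - 6 \left(\frac{5 \cdot 1^{2}}{2} + 4\right) = 118 \left(-124\right) - 6 \left(\frac{5}{2} \cdot 1 + 4\right) = -14632 - 6 \left(\frac{5}{2} + 4\right) = -14632 - 39 = -14671$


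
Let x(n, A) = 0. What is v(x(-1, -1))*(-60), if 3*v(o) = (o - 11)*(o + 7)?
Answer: 1540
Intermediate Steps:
v(o) = (-11 + o)*(7 + o)/3 (v(o) = ((o - 11)*(o + 7))/3 = ((-11 + o)*(7 + o))/3 = (-11 + o)*(7 + o)/3)
v(x(-1, -1))*(-60) = (-77/3 - 4/3*0 + (1/3)*0**2)*(-60) = (-77/3 + 0 + (1/3)*0)*(-60) = (-77/3 + 0 + 0)*(-60) = -77/3*(-60) = 1540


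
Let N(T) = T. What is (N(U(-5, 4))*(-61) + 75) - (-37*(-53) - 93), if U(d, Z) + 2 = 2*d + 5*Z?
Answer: -2281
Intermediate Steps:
U(d, Z) = -2 + 2*d + 5*Z (U(d, Z) = -2 + (2*d + 5*Z) = -2 + 2*d + 5*Z)
(N(U(-5, 4))*(-61) + 75) - (-37*(-53) - 93) = ((-2 + 2*(-5) + 5*4)*(-61) + 75) - (-37*(-53) - 93) = ((-2 - 10 + 20)*(-61) + 75) - (1961 - 93) = (8*(-61) + 75) - 1*1868 = (-488 + 75) - 1868 = -413 - 1868 = -2281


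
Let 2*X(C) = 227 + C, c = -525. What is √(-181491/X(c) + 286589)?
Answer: 2*√1597401137/149 ≈ 536.48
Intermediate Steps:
X(C) = 227/2 + C/2 (X(C) = (227 + C)/2 = 227/2 + C/2)
√(-181491/X(c) + 286589) = √(-181491/(227/2 + (½)*(-525)) + 286589) = √(-181491/(227/2 - 525/2) + 286589) = √(-181491/(-149) + 286589) = √(-181491*(-1/149) + 286589) = √(181491/149 + 286589) = √(42883252/149) = 2*√1597401137/149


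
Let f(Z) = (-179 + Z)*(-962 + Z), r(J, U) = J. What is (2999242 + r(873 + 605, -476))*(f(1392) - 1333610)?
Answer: -2436644654400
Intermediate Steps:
f(Z) = (-962 + Z)*(-179 + Z)
(2999242 + r(873 + 605, -476))*(f(1392) - 1333610) = (2999242 + (873 + 605))*((172198 + 1392**2 - 1141*1392) - 1333610) = (2999242 + 1478)*((172198 + 1937664 - 1588272) - 1333610) = 3000720*(521590 - 1333610) = 3000720*(-812020) = -2436644654400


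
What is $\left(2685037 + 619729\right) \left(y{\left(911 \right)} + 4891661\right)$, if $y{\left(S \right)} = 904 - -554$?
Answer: $16170613305154$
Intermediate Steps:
$y{\left(S \right)} = 1458$ ($y{\left(S \right)} = 904 + 554 = 1458$)
$\left(2685037 + 619729\right) \left(y{\left(911 \right)} + 4891661\right) = \left(2685037 + 619729\right) \left(1458 + 4891661\right) = 3304766 \cdot 4893119 = 16170613305154$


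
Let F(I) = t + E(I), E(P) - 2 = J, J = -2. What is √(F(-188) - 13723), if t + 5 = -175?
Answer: I*√13903 ≈ 117.91*I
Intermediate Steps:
E(P) = 0 (E(P) = 2 - 2 = 0)
t = -180 (t = -5 - 175 = -180)
F(I) = -180 (F(I) = -180 + 0 = -180)
√(F(-188) - 13723) = √(-180 - 13723) = √(-13903) = I*√13903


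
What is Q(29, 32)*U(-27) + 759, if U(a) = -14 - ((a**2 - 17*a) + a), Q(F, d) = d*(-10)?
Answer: 376759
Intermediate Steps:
Q(F, d) = -10*d
U(a) = -14 - a**2 + 16*a (U(a) = -14 - (a**2 - 16*a) = -14 + (-a**2 + 16*a) = -14 - a**2 + 16*a)
Q(29, 32)*U(-27) + 759 = (-10*32)*(-14 - 1*(-27)**2 + 16*(-27)) + 759 = -320*(-14 - 1*729 - 432) + 759 = -320*(-14 - 729 - 432) + 759 = -320*(-1175) + 759 = 376000 + 759 = 376759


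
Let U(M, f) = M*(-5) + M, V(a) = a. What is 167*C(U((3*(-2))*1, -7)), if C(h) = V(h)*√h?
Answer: 8016*√6 ≈ 19635.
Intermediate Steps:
U(M, f) = -4*M (U(M, f) = -5*M + M = -4*M)
C(h) = h^(3/2) (C(h) = h*√h = h^(3/2))
167*C(U((3*(-2))*1, -7)) = 167*(-4*3*(-2))^(3/2) = 167*(-(-24))^(3/2) = 167*(-4*(-6))^(3/2) = 167*24^(3/2) = 167*(48*√6) = 8016*√6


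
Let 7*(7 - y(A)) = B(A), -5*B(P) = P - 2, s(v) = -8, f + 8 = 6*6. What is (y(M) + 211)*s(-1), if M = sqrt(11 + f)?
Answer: -61024/35 - 8*sqrt(39)/35 ≈ -1745.0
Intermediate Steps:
f = 28 (f = -8 + 6*6 = -8 + 36 = 28)
B(P) = 2/5 - P/5 (B(P) = -(P - 2)/5 = -(-2 + P)/5 = 2/5 - P/5)
M = sqrt(39) (M = sqrt(11 + 28) = sqrt(39) ≈ 6.2450)
y(A) = 243/35 + A/35 (y(A) = 7 - (2/5 - A/5)/7 = 7 + (-2/35 + A/35) = 243/35 + A/35)
(y(M) + 211)*s(-1) = ((243/35 + sqrt(39)/35) + 211)*(-8) = (7628/35 + sqrt(39)/35)*(-8) = -61024/35 - 8*sqrt(39)/35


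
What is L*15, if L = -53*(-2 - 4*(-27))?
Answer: -84270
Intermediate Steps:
L = -5618 (L = -53*(-2 + 108) = -53*106 = -5618)
L*15 = -5618*15 = -84270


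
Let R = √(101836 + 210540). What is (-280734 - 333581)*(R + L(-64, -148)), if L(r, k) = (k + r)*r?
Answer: -8335025920 - 1228630*√78094 ≈ -8.6784e+9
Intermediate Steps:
R = 2*√78094 (R = √312376 = 2*√78094 ≈ 558.91)
L(r, k) = r*(k + r)
(-280734 - 333581)*(R + L(-64, -148)) = (-280734 - 333581)*(2*√78094 - 64*(-148 - 64)) = -614315*(2*√78094 - 64*(-212)) = -614315*(2*√78094 + 13568) = -614315*(13568 + 2*√78094) = -8335025920 - 1228630*√78094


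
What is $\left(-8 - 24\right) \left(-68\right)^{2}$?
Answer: $-147968$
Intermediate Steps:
$\left(-8 - 24\right) \left(-68\right)^{2} = \left(-32\right) 4624 = -147968$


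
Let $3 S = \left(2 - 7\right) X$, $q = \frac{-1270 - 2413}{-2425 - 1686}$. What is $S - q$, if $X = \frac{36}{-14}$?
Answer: $\frac{97549}{28777} \approx 3.3898$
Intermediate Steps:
$X = - \frac{18}{7}$ ($X = 36 \left(- \frac{1}{14}\right) = - \frac{18}{7} \approx -2.5714$)
$q = \frac{3683}{4111}$ ($q = - \frac{3683}{-4111} = \left(-3683\right) \left(- \frac{1}{4111}\right) = \frac{3683}{4111} \approx 0.89589$)
$S = \frac{30}{7}$ ($S = \frac{\left(2 - 7\right) \left(- \frac{18}{7}\right)}{3} = \frac{\left(-5\right) \left(- \frac{18}{7}\right)}{3} = \frac{1}{3} \cdot \frac{90}{7} = \frac{30}{7} \approx 4.2857$)
$S - q = \frac{30}{7} - \frac{3683}{4111} = \frac{97549}{28777}$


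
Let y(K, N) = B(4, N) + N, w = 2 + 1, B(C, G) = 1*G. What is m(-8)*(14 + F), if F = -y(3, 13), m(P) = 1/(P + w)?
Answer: 12/5 ≈ 2.4000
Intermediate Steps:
B(C, G) = G
w = 3
m(P) = 1/(3 + P) (m(P) = 1/(P + 3) = 1/(3 + P))
y(K, N) = 2*N (y(K, N) = N + N = 2*N)
F = -26 (F = -2*13 = -1*26 = -26)
m(-8)*(14 + F) = (14 - 26)/(3 - 8) = -12/(-5) = -⅕*(-12) = 12/5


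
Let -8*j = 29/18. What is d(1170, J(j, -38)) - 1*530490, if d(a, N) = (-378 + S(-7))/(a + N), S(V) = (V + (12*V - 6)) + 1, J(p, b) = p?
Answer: -89361639246/168451 ≈ -5.3049e+5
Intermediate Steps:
j = -29/144 (j = -29/(8*18) = -⅛*29/18 = -29/144 ≈ -0.20139)
S(V) = -5 + 13*V (S(V) = (V + (-6 + 12*V)) + 1 = (-6 + 13*V) + 1 = -5 + 13*V)
d(a, N) = -474/(N + a) (d(a, N) = (-378 + (-5 + 13*(-7)))/(a + N) = (-378 + (-5 - 91))/(N + a) = (-378 - 96)/(N + a) = -474/(N + a))
d(1170, J(j, -38)) - 1*530490 = -474/(-29/144 + 1170) - 1*530490 = -474/168451/144 - 530490 = -474*144/168451 - 530490 = -68256/168451 - 530490 = -89361639246/168451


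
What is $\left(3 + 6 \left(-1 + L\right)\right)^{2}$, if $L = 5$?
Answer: $729$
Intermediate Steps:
$\left(3 + 6 \left(-1 + L\right)\right)^{2} = \left(3 + 6 \left(-1 + 5\right)\right)^{2} = \left(3 + 6 \cdot 4\right)^{2} = \left(3 + 24\right)^{2} = 27^{2} = 729$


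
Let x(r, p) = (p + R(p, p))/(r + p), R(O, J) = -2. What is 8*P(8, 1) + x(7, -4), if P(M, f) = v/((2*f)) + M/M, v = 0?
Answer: 6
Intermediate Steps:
P(M, f) = 1 (P(M, f) = 0/((2*f)) + M/M = 0*(1/(2*f)) + 1 = 0 + 1 = 1)
x(r, p) = (-2 + p)/(p + r) (x(r, p) = (p - 2)/(r + p) = (-2 + p)/(p + r))
8*P(8, 1) + x(7, -4) = 8*1 + (-2 - 4)/(-4 + 7) = 8 - 6/3 = 8 + (⅓)*(-6) = 8 - 2 = 6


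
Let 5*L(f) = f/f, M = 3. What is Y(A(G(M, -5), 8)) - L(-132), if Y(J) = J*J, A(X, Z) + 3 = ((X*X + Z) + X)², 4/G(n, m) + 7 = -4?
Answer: 3525072962764/1071794405 ≈ 3288.9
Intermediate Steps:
G(n, m) = -4/11 (G(n, m) = 4/(-7 - 4) = 4/(-11) = 4*(-1/11) = -4/11)
A(X, Z) = -3 + (X + Z + X²)² (A(X, Z) = -3 + ((X*X + Z) + X)² = -3 + ((X² + Z) + X)² = -3 + ((Z + X²) + X)² = -3 + (X + Z + X²)²)
L(f) = ⅕ (L(f) = (f/f)/5 = (⅕)*1 = ⅕)
Y(J) = J²
Y(A(G(M, -5), 8)) - L(-132) = (-3 + (-4/11 + 8 + (-4/11)²)²)² - 1*⅕ = (-3 + (-4/11 + 8 + 16/121)²)² - ⅕ = (-3 + (940/121)²)² - ⅕ = (-3 + 883600/14641)² - ⅕ = (839677/14641)² - ⅕ = 705057464329/214358881 - ⅕ = 3525072962764/1071794405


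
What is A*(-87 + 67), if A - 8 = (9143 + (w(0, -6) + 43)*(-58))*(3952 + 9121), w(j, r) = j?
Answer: -1738447700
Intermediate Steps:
A = 86922385 (A = 8 + (9143 + (0 + 43)*(-58))*(3952 + 9121) = 8 + (9143 + 43*(-58))*13073 = 8 + (9143 - 2494)*13073 = 8 + 6649*13073 = 8 + 86922377 = 86922385)
A*(-87 + 67) = 86922385*(-87 + 67) = 86922385*(-20) = -1738447700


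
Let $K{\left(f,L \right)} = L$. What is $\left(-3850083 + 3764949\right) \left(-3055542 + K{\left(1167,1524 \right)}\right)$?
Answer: $260000768412$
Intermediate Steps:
$\left(-3850083 + 3764949\right) \left(-3055542 + K{\left(1167,1524 \right)}\right) = \left(-3850083 + 3764949\right) \left(-3055542 + 1524\right) = \left(-85134\right) \left(-3054018\right) = 260000768412$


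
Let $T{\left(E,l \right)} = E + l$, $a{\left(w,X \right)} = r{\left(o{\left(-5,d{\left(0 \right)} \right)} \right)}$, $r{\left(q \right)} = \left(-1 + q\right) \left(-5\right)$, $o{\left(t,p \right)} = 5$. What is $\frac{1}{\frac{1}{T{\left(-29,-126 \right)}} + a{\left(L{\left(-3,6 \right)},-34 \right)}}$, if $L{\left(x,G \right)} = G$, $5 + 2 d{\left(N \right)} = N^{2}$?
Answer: $- \frac{155}{3101} \approx -0.049984$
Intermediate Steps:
$d{\left(N \right)} = - \frac{5}{2} + \frac{N^{2}}{2}$
$r{\left(q \right)} = 5 - 5 q$
$a{\left(w,X \right)} = -20$ ($a{\left(w,X \right)} = 5 - 25 = -20$)
$\frac{1}{\frac{1}{T{\left(-29,-126 \right)}} + a{\left(L{\left(-3,6 \right)},-34 \right)}} = \frac{1}{\frac{1}{-29 - 126} - 20} = \frac{1}{\frac{1}{-155} - 20} = \frac{1}{- \frac{1}{155} - 20} = \frac{1}{- \frac{3101}{155}} = - \frac{155}{3101}$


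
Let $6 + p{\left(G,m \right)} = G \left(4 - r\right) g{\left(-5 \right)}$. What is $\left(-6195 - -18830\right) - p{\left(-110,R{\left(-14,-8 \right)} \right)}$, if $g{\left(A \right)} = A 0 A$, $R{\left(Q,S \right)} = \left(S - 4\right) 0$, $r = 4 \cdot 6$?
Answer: $12641$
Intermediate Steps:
$r = 24$
$R{\left(Q,S \right)} = 0$ ($R{\left(Q,S \right)} = \left(-4 + S\right) 0 = 0$)
$g{\left(A \right)} = 0$ ($g{\left(A \right)} = 0 A = 0$)
$p{\left(G,m \right)} = -6$ ($p{\left(G,m \right)} = -6 + G \left(4 - 24\right) 0 = -6 + G \left(-20\right) 0 = -6 + - 20 G 0 = -6 + 0 = -6$)
$\left(-6195 - -18830\right) - p{\left(-110,R{\left(-14,-8 \right)} \right)} = \left(-6195 - -18830\right) - -6 = \left(-6195 + 18830\right) + 6 = 12635 + 6 = 12641$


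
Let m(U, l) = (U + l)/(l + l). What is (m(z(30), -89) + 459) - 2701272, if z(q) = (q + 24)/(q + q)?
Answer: -4807446259/1780 ≈ -2.7008e+6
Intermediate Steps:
z(q) = (24 + q)/(2*q) (z(q) = (24 + q)/((2*q)) = (24 + q)*(1/(2*q)) = (24 + q)/(2*q))
m(U, l) = (U + l)/(2*l) (m(U, l) = (U + l)/((2*l)) = (U + l)*(1/(2*l)) = (U + l)/(2*l))
(m(z(30), -89) + 459) - 2701272 = ((½)*((½)*(24 + 30)/30 - 89)/(-89) + 459) - 2701272 = ((½)*(-1/89)*((½)*(1/30)*54 - 89) + 459) - 2701272 = ((½)*(-1/89)*(9/10 - 89) + 459) - 2701272 = ((½)*(-1/89)*(-881/10) + 459) - 2701272 = (881/1780 + 459) - 2701272 = 817901/1780 - 2701272 = -4807446259/1780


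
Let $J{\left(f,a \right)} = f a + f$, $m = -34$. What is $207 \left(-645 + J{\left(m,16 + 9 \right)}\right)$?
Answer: $-316503$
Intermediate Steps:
$J{\left(f,a \right)} = f + a f$ ($J{\left(f,a \right)} = a f + f = f + a f$)
$207 \left(-645 + J{\left(m,16 + 9 \right)}\right) = 207 \left(-645 - 34 \left(1 + \left(16 + 9\right)\right)\right) = 207 \left(-645 - 34 \left(1 + 25\right)\right) = 207 \left(-645 - 884\right) = 207 \left(-1529\right) = -316503$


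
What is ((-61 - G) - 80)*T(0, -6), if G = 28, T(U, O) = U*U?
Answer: 0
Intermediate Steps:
T(U, O) = U²
((-61 - G) - 80)*T(0, -6) = ((-61 - 1*28) - 80)*0² = ((-61 - 28) - 80)*0 = (-89 - 80)*0 = -169*0 = 0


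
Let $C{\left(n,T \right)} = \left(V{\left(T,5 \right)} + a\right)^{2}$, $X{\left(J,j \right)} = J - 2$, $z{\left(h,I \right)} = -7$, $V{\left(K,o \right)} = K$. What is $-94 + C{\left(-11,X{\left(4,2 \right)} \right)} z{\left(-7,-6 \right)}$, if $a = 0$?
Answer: $-122$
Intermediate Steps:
$X{\left(J,j \right)} = -2 + J$ ($X{\left(J,j \right)} = J - 2 = -2 + J$)
$C{\left(n,T \right)} = T^{2}$ ($C{\left(n,T \right)} = \left(T + 0\right)^{2} = T^{2}$)
$-94 + C{\left(-11,X{\left(4,2 \right)} \right)} z{\left(-7,-6 \right)} = -94 + \left(-2 + 4\right)^{2} \left(-7\right) = -94 + 2^{2} \left(-7\right) = -94 + 4 \left(-7\right) = -94 - 28 = -122$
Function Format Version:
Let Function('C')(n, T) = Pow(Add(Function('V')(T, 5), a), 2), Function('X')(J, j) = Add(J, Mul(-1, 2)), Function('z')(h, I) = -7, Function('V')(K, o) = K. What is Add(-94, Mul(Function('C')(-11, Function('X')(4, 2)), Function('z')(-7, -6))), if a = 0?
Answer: -122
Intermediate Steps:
Function('X')(J, j) = Add(-2, J) (Function('X')(J, j) = Add(J, -2) = Add(-2, J))
Function('C')(n, T) = Pow(T, 2) (Function('C')(n, T) = Pow(Add(T, 0), 2) = Pow(T, 2))
Add(-94, Mul(Function('C')(-11, Function('X')(4, 2)), Function('z')(-7, -6))) = Add(-94, Mul(Pow(Add(-2, 4), 2), -7)) = Add(-94, Mul(Pow(2, 2), -7)) = Add(-94, Mul(4, -7)) = Add(-94, -28) = -122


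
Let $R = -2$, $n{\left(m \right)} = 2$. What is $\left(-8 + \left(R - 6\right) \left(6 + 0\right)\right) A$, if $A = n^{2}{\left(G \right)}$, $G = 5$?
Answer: $-224$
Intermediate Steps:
$A = 4$ ($A = 2^{2} = 4$)
$\left(-8 + \left(R - 6\right) \left(6 + 0\right)\right) A = \left(-8 + \left(-2 - 6\right) \left(6 + 0\right)\right) 4 = \left(-8 + \left(-2 - 6\right) 6\right) 4 = \left(-8 - 48\right) 4 = \left(-56\right) 4 = -224$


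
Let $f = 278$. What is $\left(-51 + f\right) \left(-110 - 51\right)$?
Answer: $-36547$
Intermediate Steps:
$\left(-51 + f\right) \left(-110 - 51\right) = \left(-51 + 278\right) \left(-110 - 51\right) = 227 \left(-161\right) = -36547$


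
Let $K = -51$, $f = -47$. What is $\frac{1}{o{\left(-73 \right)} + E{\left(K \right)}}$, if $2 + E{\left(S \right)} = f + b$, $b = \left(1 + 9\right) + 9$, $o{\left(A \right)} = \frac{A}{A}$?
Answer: $- \frac{1}{29} \approx -0.034483$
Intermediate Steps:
$o{\left(A \right)} = 1$
$b = 19$ ($b = 10 + 9 = 19$)
$E{\left(S \right)} = -30$ ($E{\left(S \right)} = -2 + \left(-47 + 19\right) = -2 - 28 = -30$)
$\frac{1}{o{\left(-73 \right)} + E{\left(K \right)}} = \frac{1}{1 - 30} = \frac{1}{-29} = - \frac{1}{29}$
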